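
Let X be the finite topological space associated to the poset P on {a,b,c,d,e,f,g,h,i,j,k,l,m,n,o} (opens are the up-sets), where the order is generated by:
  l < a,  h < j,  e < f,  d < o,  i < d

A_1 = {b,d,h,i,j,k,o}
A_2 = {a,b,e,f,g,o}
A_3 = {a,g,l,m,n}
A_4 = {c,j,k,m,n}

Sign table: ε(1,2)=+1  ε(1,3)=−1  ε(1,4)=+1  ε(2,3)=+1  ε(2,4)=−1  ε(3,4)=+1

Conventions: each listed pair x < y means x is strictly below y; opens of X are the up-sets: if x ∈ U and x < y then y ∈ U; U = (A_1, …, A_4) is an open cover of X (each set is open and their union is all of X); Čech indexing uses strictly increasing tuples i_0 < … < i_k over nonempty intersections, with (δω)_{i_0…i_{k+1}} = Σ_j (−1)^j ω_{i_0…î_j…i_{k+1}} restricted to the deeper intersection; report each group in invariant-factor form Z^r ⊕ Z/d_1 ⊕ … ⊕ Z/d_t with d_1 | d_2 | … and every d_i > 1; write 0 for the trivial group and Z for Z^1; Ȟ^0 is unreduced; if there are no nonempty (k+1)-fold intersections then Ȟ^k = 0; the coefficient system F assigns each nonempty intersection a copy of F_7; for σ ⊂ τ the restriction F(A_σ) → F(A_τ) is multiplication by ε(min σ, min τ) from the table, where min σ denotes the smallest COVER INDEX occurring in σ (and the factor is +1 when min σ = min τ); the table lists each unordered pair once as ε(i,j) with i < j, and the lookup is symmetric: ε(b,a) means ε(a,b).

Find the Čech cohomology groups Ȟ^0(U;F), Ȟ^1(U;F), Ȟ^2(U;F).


nerve of the cover:
  A12={b,o} A14={j,k} A23={a,g} A34={m,n}
C dims 4,4; δ0: rk_F7 3
Ȟ^0 = (4 − 3) − 0 = 1, so Ȟ^0 ≅ Z/7
Ȟ^1 = (4 − 0) − 3 = 1, so Ȟ^1 ≅ Z/7
Ȟ^2 = (0 − 0) − 0 = 0, so Ȟ^2 ≅ 0

Ȟ^0 = Z/7, Ȟ^1 = Z/7, Ȟ^2 = 0


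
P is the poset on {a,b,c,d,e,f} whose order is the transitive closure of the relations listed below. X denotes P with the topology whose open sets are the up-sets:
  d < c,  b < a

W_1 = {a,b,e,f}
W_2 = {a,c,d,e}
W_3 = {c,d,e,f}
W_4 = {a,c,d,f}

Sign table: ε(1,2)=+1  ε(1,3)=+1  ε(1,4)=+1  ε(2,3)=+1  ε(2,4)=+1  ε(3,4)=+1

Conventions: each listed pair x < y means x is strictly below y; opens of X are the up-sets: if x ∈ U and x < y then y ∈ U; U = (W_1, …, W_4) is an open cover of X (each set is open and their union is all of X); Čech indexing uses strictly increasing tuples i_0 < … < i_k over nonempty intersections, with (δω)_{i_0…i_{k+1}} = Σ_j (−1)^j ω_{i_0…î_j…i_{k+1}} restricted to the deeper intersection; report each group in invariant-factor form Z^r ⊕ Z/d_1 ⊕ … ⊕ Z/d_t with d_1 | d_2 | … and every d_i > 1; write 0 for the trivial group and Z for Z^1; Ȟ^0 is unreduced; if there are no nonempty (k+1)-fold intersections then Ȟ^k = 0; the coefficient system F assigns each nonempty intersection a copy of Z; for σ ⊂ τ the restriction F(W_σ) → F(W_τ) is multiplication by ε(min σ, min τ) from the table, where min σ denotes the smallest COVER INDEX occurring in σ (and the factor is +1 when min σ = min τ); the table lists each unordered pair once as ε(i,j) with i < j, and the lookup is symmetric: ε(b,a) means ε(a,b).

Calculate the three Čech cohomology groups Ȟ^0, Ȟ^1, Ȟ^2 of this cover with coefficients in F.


Ȟ^0(U;F) ≅ Z; Ȟ^1(U;F) ≅ 0; Ȟ^2(U;F) ≅ Z

nerve simplices:
  W12={a,e} W13={e,f} W14={a,f} W23={c,d,e} W24={a,c,d} W34={c,d,f}
  W123={e} W124={a} W134={f} W234={c,d}
C dims 4,6,4; δ0: rk 3, SNF 1^3; δ1: rk 3, SNF 1^3
degree 0: 4−3−0 = 1 → Ȟ^0 ≅ Z
degree 1: 6−3−3 = 0 → Ȟ^1 ≅ 0
degree 2: 4−0−3 = 1 → Ȟ^2 ≅ Z


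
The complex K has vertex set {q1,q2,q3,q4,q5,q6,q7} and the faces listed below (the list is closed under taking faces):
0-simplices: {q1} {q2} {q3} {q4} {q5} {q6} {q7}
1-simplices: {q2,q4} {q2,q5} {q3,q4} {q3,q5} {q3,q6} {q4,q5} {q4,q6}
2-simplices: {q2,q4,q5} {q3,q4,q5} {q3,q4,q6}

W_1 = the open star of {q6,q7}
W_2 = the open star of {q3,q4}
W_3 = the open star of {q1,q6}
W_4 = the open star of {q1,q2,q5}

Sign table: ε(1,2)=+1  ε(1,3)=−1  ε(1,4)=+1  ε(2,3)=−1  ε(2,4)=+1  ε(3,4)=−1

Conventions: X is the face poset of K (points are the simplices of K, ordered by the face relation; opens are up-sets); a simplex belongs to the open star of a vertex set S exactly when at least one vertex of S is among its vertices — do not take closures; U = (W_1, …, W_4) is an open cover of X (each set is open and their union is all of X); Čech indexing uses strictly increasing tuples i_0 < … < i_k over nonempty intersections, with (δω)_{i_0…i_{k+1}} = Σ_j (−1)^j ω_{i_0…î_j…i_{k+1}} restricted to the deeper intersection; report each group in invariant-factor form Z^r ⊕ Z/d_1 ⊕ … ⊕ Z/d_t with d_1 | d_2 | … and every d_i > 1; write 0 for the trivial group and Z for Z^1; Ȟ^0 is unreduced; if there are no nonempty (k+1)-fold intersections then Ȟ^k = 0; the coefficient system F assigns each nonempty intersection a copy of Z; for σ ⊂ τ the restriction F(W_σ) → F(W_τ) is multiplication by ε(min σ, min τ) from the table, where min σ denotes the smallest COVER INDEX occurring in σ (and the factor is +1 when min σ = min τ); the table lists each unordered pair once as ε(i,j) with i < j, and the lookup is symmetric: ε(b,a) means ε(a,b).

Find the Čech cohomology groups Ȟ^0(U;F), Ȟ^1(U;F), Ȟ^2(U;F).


intersection data:
  W1={{q6},{q7},{q3,q6},{q4,q6},{q3,q4,q6}} W2={{q3},{q4},{q2,q4},{q3,q4},{q3,q5},{q3,q6},{q4,q5},{q4,q6},{q2,q4,q5},{q3,q4,q5},{q3,q4,q6}} W3={{q1},{q6},{q3,q6},{q4,q6},{q3,q4,q6}} W4={{q1},{q2},{q5},{q2,q4},{q2,q5},{q3,q5},{q4,q5},{q2,q4,q5},{q3,q4,q5}}
  W12={{q3,q6},{q4,q6},{q3,q4,q6}} W13={{q6},{q3,q6},{q4,q6},{q3,q4,q6}} W23={{q3,q6},{q4,q6},{q3,q4,q6}} W24={{q2,q4},{q3,q5},{q4,q5},{q2,q4,q5},{q3,q4,q5}} W34={{q1}}
  W123={{q3,q6},{q4,q6},{q3,q4,q6}}
C dims 4,5,1; δ0: rk 3, SNF 1^3; δ1: rk 1, SNF 1^1
Ȟ^0 = (4 − 3) − 0 = 1, so Ȟ^0 ≅ Z
Ȟ^1 = (5 − 1) − 3 = 1, so Ȟ^1 ≅ Z
Ȟ^2 = (1 − 0) − 1 = 0, so Ȟ^2 ≅ 0

Ȟ^0 = Z, Ȟ^1 = Z, Ȟ^2 = 0


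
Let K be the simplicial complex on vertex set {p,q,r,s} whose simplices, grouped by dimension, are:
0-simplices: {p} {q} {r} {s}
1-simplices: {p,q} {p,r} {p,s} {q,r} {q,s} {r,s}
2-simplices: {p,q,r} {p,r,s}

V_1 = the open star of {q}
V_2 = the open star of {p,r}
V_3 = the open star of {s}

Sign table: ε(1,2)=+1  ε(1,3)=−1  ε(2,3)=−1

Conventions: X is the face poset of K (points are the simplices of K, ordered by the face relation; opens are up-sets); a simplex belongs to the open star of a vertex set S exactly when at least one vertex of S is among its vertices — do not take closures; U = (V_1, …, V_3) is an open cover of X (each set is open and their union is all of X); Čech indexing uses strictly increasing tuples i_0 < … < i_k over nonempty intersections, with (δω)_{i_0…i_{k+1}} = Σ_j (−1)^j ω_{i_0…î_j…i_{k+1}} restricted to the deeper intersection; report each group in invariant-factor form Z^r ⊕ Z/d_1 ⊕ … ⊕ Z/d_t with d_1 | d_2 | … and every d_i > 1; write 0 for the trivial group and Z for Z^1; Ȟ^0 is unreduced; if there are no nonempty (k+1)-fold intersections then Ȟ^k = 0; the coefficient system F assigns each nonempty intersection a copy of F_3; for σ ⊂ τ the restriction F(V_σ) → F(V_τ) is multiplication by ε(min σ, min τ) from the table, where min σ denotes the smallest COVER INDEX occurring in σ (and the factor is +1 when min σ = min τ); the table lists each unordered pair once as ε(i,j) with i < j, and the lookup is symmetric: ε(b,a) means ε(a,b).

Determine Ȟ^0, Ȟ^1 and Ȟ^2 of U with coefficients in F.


Ȟ^0 = Z/3, Ȟ^1 = Z/3 and Ȟ^2 = 0

nerve of the cover:
  V1={{q},{p,q},{q,r},{q,s},{p,q,r}} V2={{p},{r},{p,q},{p,r},{p,s},{q,r},{r,s},{p,q,r},{p,r,s}} V3={{s},{p,s},{q,s},{r,s},{p,r,s}}
  V12={{p,q},{q,r},{p,q,r}} V13={{q,s}} V23={{p,s},{r,s},{p,r,s}}
C dims 3,3; δ0: rk_F3 2
Ȟ^0 = (3 − 2) − 0 = 1, so Ȟ^0 ≅ Z/3
Ȟ^1 = (3 − 0) − 2 = 1, so Ȟ^1 ≅ Z/3
Ȟ^2 = (0 − 0) − 0 = 0, so Ȟ^2 ≅ 0


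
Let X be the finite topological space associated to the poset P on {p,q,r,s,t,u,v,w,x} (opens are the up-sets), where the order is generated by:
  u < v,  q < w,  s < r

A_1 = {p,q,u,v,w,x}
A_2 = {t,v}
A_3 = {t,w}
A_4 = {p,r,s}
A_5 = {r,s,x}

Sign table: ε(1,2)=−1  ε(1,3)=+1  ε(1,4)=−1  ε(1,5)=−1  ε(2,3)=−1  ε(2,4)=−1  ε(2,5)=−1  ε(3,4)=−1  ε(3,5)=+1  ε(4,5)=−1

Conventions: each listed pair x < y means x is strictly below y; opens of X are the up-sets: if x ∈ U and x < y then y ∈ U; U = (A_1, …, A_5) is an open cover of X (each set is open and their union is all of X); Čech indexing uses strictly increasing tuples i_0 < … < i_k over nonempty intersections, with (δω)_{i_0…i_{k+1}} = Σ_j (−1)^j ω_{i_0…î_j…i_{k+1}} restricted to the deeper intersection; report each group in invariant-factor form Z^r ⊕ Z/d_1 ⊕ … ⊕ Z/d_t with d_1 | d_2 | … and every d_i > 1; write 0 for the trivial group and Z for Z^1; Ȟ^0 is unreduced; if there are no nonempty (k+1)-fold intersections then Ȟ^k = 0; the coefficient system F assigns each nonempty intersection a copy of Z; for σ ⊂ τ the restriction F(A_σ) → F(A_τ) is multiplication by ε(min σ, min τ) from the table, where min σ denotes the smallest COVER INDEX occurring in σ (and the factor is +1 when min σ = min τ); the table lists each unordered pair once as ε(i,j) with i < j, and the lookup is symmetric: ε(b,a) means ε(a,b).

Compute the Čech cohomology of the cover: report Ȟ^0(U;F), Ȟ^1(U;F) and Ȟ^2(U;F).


Ȟ^0(U;F) ≅ 0,  Ȟ^1(U;F) ≅ Z ⊕ Z/2,  Ȟ^2(U;F) ≅ 0

intersection data:
  A12={v} A13={w} A14={p} A15={x} A23={t} A45={r,s}
C dims 5,6; δ0: rk 5, SNF 1^4·2
Ȟ^0 = (5 − 5) − 0 = 0, so Ȟ^0 ≅ 0
Ȟ^1 = (6 − 0) − 5 = 1 plus torsion [2], so Ȟ^1 ≅ Z ⊕ Z/2
Ȟ^2 = (0 − 0) − 0 = 0, so Ȟ^2 ≅ 0


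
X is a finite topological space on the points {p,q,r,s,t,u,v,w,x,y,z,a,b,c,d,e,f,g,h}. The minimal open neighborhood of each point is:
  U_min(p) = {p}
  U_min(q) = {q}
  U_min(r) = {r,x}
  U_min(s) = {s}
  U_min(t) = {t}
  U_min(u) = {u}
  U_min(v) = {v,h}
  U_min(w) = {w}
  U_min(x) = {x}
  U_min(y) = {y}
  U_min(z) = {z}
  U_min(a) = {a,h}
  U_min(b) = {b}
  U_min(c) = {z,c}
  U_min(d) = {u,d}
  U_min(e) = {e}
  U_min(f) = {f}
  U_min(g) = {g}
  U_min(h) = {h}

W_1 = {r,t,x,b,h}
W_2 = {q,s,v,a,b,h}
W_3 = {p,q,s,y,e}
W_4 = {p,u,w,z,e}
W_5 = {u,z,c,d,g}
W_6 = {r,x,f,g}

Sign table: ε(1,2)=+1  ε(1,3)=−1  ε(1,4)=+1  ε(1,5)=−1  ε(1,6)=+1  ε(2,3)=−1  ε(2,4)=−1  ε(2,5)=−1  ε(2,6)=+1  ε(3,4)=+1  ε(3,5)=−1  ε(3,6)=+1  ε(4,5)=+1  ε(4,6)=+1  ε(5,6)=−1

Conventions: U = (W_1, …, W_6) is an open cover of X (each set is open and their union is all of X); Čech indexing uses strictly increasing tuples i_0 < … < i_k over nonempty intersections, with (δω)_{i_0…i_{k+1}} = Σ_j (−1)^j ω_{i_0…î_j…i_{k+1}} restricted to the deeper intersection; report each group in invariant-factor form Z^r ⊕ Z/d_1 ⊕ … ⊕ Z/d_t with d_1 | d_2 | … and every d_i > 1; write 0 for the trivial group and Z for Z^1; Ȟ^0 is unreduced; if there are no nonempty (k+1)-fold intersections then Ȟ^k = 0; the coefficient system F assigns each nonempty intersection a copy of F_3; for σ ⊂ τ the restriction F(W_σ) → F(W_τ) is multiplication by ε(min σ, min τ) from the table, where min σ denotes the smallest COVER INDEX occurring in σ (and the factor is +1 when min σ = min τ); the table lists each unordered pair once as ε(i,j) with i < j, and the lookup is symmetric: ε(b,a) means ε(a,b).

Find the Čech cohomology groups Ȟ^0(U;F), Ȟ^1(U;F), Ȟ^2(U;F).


nonempty intersections:
  W12={b,h} W16={r,x} W23={q,s} W34={p,e} W45={u,z} W56={g}
C dims 6,6; δ0: rk_F3 5
Ȟ^0: (6−5)−0=1 ⇒ Z/3
Ȟ^1: (6−0)−5=1 ⇒ Z/3
Ȟ^2: (0−0)−0=0 ⇒ 0

Ȟ^0 = Z/3,  Ȟ^1 = Z/3,  Ȟ^2 = 0


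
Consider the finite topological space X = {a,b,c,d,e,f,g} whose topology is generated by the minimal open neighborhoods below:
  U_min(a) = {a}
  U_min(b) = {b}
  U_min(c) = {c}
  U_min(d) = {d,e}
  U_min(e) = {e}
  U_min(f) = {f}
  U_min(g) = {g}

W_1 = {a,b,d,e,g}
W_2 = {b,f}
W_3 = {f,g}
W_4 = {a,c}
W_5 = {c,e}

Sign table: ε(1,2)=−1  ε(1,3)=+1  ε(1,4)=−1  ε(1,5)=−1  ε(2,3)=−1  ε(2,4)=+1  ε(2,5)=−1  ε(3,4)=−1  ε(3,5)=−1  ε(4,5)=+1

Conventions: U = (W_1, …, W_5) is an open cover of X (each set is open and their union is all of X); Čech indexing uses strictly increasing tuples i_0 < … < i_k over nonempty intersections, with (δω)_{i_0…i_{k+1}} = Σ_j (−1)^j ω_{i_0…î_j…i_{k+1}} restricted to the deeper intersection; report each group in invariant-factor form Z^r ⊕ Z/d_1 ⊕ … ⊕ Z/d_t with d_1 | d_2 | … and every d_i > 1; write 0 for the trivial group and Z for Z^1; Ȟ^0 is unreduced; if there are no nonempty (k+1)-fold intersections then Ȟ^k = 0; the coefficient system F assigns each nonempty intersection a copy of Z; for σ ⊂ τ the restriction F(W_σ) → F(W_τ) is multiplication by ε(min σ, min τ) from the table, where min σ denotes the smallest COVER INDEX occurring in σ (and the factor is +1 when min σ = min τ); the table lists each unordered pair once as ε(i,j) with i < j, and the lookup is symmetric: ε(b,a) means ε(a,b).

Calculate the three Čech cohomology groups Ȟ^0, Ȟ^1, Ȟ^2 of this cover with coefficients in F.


Ȟ^0 ≅ Z, Ȟ^1 ≅ Z^2, Ȟ^2 ≅ 0

intersection data:
  W12={b} W13={g} W14={a} W15={e} W23={f} W45={c}
C dims 5,6; δ0: rk 4, SNF 1^4
Ȟ^0 = (5 − 4) − 0 = 1, so Ȟ^0 ≅ Z
Ȟ^1 = (6 − 0) − 4 = 2, so Ȟ^1 ≅ Z^2
Ȟ^2 = (0 − 0) − 0 = 0, so Ȟ^2 ≅ 0


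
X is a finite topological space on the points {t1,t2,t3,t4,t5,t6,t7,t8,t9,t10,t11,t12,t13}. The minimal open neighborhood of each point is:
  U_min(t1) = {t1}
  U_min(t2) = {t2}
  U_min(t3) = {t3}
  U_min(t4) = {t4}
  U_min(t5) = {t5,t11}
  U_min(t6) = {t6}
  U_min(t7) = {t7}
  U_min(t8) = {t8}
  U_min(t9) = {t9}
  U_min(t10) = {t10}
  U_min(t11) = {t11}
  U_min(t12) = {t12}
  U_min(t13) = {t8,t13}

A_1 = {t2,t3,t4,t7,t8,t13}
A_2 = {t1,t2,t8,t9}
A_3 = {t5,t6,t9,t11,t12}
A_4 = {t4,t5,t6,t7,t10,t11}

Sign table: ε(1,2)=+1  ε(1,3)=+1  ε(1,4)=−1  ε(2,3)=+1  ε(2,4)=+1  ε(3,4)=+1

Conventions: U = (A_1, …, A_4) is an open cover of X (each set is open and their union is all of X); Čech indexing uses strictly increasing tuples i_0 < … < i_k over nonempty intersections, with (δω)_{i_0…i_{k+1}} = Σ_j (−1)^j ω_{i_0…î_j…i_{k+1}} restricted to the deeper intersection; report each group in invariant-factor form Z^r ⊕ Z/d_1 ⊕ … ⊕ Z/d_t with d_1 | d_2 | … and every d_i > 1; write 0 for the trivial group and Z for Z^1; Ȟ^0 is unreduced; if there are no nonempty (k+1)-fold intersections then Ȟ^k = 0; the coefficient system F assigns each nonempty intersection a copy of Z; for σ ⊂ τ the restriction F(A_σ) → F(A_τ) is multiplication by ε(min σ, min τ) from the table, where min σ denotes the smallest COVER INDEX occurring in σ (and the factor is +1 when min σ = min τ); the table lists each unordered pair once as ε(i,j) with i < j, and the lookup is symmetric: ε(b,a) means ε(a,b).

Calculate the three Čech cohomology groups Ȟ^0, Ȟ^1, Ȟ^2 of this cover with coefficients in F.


nerve simplices:
  A12={t2,t8} A14={t4,t7} A23={t9} A34={t5,t6,t11}
C dims 4,4; δ0: rk 4, SNF 1^3·2
degree 0: 4−4−0 = 0 → Ȟ^0 ≅ 0
degree 1: 4−0−4 = 0 plus torsion [2] → Ȟ^1 ≅ Z/2
degree 2: 0−0−0 = 0 → Ȟ^2 ≅ 0

Ȟ^0(U;F) ≅ 0; Ȟ^1(U;F) ≅ Z/2; Ȟ^2(U;F) ≅ 0


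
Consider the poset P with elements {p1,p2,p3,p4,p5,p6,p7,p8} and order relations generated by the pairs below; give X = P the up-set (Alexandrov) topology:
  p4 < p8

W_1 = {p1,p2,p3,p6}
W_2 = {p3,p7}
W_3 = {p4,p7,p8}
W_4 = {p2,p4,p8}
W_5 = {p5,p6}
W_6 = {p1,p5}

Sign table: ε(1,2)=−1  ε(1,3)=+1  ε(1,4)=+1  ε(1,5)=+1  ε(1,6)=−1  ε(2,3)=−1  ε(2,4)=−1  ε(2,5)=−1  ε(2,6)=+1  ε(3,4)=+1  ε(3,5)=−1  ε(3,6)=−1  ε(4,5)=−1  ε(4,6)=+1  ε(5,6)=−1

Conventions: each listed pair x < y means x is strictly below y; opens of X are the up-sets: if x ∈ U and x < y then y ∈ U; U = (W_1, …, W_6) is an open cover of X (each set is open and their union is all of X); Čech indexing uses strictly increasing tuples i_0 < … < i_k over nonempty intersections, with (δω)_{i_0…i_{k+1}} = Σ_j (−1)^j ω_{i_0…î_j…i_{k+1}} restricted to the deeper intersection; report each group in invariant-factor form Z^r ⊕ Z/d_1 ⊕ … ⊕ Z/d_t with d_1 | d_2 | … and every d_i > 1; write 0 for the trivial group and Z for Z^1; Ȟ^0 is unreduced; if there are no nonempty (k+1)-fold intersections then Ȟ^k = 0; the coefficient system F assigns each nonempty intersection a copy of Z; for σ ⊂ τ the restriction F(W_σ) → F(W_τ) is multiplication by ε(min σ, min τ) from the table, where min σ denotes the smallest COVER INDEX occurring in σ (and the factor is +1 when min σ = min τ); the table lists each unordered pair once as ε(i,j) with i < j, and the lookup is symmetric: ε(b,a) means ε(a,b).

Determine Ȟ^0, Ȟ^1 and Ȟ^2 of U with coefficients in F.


Ȟ^0 = Z,  Ȟ^1 = Z^2,  Ȟ^2 = 0

nonempty overlaps:
  W12={p3} W14={p2} W15={p6} W16={p1} W23={p7} W34={p4,p8} W56={p5}
C dims 6,7; δ0: rk 5, SNF 1^5
degree 0: 6−5−0 = 1 → Ȟ^0 ≅ Z
degree 1: 7−0−5 = 2 → Ȟ^1 ≅ Z^2
degree 2: 0−0−0 = 0 → Ȟ^2 ≅ 0


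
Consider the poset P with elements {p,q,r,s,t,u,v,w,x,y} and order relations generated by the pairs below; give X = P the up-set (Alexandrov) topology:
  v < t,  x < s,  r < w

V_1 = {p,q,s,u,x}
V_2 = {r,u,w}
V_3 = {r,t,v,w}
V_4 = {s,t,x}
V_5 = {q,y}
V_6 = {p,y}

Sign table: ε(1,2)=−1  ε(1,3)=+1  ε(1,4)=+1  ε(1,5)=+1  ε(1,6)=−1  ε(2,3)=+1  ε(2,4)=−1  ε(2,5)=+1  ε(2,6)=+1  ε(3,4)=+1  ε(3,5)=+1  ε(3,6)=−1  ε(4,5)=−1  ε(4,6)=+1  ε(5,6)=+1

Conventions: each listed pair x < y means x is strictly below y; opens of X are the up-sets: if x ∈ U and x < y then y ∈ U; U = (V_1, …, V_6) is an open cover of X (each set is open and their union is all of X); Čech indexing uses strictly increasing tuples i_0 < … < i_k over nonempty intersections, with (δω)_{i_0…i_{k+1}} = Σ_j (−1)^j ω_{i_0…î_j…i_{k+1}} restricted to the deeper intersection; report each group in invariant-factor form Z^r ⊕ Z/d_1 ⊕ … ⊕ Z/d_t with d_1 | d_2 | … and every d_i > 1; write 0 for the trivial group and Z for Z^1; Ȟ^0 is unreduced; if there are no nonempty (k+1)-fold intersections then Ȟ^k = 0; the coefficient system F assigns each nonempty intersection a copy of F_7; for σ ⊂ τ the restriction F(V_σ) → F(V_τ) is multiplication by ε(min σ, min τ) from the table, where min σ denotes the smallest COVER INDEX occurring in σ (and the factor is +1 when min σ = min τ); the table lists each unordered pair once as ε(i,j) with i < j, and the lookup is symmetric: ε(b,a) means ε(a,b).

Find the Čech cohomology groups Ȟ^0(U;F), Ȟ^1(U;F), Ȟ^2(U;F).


Ȟ^0(U;F) ≅ 0; Ȟ^1(U;F) ≅ Z/7; Ȟ^2(U;F) ≅ 0

intersection data:
  V12={u} V14={s,x} V15={q} V16={p} V23={r,w} V34={t} V56={y}
C dims 6,7; δ0: rk_F7 6
Ȟ^0 = (6 − 6) − 0 = 0, so Ȟ^0 ≅ 0
Ȟ^1 = (7 − 0) − 6 = 1, so Ȟ^1 ≅ Z/7
Ȟ^2 = (0 − 0) − 0 = 0, so Ȟ^2 ≅ 0


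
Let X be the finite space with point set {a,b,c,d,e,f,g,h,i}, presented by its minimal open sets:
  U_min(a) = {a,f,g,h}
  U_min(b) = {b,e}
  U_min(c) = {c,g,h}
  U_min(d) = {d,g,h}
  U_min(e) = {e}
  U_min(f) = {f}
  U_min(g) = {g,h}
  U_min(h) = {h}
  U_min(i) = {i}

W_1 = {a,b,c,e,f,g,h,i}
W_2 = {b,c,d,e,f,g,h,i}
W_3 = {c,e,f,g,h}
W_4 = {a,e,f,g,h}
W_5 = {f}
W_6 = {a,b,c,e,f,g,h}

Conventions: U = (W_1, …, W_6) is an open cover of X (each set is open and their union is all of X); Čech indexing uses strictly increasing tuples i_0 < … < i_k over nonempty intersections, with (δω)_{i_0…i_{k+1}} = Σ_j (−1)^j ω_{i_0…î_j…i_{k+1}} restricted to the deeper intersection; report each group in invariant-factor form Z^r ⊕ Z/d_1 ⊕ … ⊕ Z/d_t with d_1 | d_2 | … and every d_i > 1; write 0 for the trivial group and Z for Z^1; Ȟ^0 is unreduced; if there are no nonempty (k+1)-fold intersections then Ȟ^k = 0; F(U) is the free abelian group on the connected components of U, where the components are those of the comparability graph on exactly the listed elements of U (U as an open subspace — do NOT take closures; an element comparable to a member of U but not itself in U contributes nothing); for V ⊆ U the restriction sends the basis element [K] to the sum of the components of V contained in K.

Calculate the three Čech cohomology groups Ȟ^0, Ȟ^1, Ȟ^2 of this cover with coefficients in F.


Ȟ^0(U;F) ≅ Z^3,  Ȟ^1(U;F) ≅ 0,  Ȟ^2(U;F) ≅ 0

intersection data:
  W12={b,c,e,f,g,h,i} W13={c,e,f,g,h} W14={a,e,f,g,h} W15={f} W16={a,b,c,e,f,g,h} W23={c,e,f,g,h} W24={e,f,g,h} W25={f} W26={b,c,e,f,g,h} W34={e,f,g,h} W35={f} W36={c,e,f,g,h} W45={f} W46={a,e,f,g,h} W56={f}
  W123={c,e,f,g,h} W124={e,f,g,h} W125={f} W126={b,c,e,f,g,h} W134={e,f,g,h} W135={f} W136={c,e,f,g,h} W145={f} W146={a,e,f,g,h} W156={f} W234={e,f,g,h} W235={f} W236={c,e,f,g,h} W245={f} W246={e,f,g,h} W256={f} W345={f} W346={e,f,g,h} W356={f} W456={f}
  W1234={e,f,g,h} W1235={f} W1236={c,e,f,g,h} W1245={f} W1246={e,f,g,h} W1256={f} W1345={f} W1346={e,f,g,h} W1356={f} W1456={f} W2345={f} W2346={e,f,g,h} W2356={f} W2456={f} W3456={f}
  W12345={f} W12346={e,f,g,h} W12356={f} W12456={f} W13456={f} W23456={f}
  W123456={f}
components per intersection:
  W1: {a,c,f,g,h} {b,e} {i}
  W2: {b,e} {c,d,g,h} {f} {i}
  W3: {c,g,h} {e} {f}
  W4: {a,f,g,h} {e}
  W5: {f}
  W6: {a,c,f,g,h} {b,e}
  W12: {b,e} {c,g,h} {f} {i}
  W13: {c,g,h} {e} {f}
  W14: {a,f,g,h} {e}
  W15: {f}
  W16: {a,c,f,g,h} {b,e}
  W23: {c,g,h} {e} {f}
  W24: {e} {f} {g,h}
  W25: {f}
  W26: {b,e} {c,g,h} {f}
  W34: {e} {f} {g,h}
  W35: {f}
  W36: {c,g,h} {e} {f}
  W45: {f}
  W46: {a,f,g,h} {e}
  W56: {f}
  W123: {c,g,h} {e} {f}
  W124: {e} {f} {g,h}
  W125: {f}
  W126: {b,e} {c,g,h} {f}
  W134: {e} {f} {g,h}
  W135: {f}
  W136: {c,g,h} {e} {f}
  W145: {f}
  W146: {a,f,g,h} {e}
  W156: {f}
  W234: {e} {f} {g,h}
  W235: {f}
  W236: {c,g,h} {e} {f}
  W245: {f}
  W246: {e} {f} {g,h}
  W256: {f}
  W345: {f}
  W346: {e} {f} {g,h}
  W356: {f}
  W456: {f}
  W1234: {e} {f} {g,h}
  W1235: {f}
  W1236: {c,g,h} {e} {f}
  W1245: {f}
  W1246: {e} {f} {g,h}
  W1256: {f}
  W1345: {f}
  W1346: {e} {f} {g,h}
  W1356: {f}
  W1456: {f}
  W2345: {f}
  W2346: {e} {f} {g,h}
  W2356: {f}
  W2456: {f}
  W3456: {f}
  W12345: {f}
  W12346: {e} {f} {g,h}
  W12356: {f}
  W12456: {f}
  W13456: {f}
  W23456: {f}
  W123456: {f}
C dims 15,33,39,25; δ0: rk 12, SNF 1^12; δ1: rk 21, SNF 1^21; δ2: rk 18, SNF 1^18
Ȟ^0 = (15 − 12) − 0 = 3, so Ȟ^0 ≅ Z^3
Ȟ^1 = (33 − 21) − 12 = 0, so Ȟ^1 ≅ 0
Ȟ^2 = (39 − 18) − 21 = 0, so Ȟ^2 ≅ 0


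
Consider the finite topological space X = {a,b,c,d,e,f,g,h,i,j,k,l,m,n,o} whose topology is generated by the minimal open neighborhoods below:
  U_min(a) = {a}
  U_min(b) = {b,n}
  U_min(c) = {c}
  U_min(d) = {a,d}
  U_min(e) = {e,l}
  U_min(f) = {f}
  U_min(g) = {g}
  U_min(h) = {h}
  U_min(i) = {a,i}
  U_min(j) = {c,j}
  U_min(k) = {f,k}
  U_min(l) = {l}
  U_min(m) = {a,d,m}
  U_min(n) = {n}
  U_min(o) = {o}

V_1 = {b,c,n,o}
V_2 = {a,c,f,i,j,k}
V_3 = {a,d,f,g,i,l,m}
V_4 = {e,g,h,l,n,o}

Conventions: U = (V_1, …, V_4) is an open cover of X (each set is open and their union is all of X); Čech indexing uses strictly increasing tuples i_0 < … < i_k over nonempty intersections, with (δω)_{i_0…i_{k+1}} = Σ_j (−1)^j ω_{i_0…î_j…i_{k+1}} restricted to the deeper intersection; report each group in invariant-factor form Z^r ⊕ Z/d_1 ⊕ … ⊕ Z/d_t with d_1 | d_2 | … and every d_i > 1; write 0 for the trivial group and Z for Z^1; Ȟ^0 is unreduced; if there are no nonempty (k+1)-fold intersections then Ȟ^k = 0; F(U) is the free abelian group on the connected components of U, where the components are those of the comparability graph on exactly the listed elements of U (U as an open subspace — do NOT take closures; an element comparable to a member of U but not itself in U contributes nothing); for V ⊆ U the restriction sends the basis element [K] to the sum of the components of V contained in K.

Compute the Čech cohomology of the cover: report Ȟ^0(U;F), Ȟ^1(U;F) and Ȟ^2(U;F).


cover nerve:
  V12={c} V14={n,o} V23={a,f,i} V34={g,l}
components per intersection:
  V1: {b,n} {c} {o}
  V2: {a,i} {c,j} {f,k}
  V3: {a,d,i,m} {f} {g} {l}
  V4: {e,l} {g} {h} {n} {o}
  V12: {c}
  V14: {n} {o}
  V23: {a,i} {f}
  V34: {g} {l}
C dims 15,7; δ0: rk 7, SNF 1^7
Ȟ^0: (15−7)−0=8 ⇒ Z^8
Ȟ^1: (7−0)−7=0 ⇒ 0
Ȟ^2: (0−0)−0=0 ⇒ 0

Ȟ^0 = Z^8, Ȟ^1 = 0 and Ȟ^2 = 0


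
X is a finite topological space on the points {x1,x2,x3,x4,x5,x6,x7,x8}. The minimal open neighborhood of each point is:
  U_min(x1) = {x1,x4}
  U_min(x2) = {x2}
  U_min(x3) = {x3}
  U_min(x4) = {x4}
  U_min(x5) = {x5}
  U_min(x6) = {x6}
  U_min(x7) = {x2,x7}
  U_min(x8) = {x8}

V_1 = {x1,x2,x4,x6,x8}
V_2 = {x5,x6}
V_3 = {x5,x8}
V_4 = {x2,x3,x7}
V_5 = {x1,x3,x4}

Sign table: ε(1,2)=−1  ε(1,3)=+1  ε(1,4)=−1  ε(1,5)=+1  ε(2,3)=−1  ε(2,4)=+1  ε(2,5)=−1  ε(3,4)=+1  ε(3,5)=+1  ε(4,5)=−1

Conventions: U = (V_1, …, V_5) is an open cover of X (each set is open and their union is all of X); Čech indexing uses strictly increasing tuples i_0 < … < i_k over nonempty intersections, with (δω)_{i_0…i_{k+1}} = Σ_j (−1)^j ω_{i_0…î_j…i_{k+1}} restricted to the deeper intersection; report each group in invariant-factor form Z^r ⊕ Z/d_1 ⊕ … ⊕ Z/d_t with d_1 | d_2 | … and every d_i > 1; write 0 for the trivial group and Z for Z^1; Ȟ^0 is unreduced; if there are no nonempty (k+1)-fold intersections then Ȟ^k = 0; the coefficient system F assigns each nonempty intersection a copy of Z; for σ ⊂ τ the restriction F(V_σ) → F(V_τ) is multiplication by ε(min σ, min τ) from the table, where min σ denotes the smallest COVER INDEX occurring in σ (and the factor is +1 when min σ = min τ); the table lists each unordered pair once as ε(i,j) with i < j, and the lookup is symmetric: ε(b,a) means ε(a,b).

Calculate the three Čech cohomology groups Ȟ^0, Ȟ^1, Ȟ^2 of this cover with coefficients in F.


Ȟ^0 ≅ Z,  Ȟ^1 ≅ Z^2,  Ȟ^2 ≅ 0

nonempty intersections:
  V12={x6} V13={x8} V14={x2} V15={x1,x4} V23={x5} V45={x3}
C dims 5,6; δ0: rk 4, SNF 1^4
Ȟ^0: (5−4)−0=1 ⇒ Z
Ȟ^1: (6−0)−4=2 ⇒ Z^2
Ȟ^2: (0−0)−0=0 ⇒ 0


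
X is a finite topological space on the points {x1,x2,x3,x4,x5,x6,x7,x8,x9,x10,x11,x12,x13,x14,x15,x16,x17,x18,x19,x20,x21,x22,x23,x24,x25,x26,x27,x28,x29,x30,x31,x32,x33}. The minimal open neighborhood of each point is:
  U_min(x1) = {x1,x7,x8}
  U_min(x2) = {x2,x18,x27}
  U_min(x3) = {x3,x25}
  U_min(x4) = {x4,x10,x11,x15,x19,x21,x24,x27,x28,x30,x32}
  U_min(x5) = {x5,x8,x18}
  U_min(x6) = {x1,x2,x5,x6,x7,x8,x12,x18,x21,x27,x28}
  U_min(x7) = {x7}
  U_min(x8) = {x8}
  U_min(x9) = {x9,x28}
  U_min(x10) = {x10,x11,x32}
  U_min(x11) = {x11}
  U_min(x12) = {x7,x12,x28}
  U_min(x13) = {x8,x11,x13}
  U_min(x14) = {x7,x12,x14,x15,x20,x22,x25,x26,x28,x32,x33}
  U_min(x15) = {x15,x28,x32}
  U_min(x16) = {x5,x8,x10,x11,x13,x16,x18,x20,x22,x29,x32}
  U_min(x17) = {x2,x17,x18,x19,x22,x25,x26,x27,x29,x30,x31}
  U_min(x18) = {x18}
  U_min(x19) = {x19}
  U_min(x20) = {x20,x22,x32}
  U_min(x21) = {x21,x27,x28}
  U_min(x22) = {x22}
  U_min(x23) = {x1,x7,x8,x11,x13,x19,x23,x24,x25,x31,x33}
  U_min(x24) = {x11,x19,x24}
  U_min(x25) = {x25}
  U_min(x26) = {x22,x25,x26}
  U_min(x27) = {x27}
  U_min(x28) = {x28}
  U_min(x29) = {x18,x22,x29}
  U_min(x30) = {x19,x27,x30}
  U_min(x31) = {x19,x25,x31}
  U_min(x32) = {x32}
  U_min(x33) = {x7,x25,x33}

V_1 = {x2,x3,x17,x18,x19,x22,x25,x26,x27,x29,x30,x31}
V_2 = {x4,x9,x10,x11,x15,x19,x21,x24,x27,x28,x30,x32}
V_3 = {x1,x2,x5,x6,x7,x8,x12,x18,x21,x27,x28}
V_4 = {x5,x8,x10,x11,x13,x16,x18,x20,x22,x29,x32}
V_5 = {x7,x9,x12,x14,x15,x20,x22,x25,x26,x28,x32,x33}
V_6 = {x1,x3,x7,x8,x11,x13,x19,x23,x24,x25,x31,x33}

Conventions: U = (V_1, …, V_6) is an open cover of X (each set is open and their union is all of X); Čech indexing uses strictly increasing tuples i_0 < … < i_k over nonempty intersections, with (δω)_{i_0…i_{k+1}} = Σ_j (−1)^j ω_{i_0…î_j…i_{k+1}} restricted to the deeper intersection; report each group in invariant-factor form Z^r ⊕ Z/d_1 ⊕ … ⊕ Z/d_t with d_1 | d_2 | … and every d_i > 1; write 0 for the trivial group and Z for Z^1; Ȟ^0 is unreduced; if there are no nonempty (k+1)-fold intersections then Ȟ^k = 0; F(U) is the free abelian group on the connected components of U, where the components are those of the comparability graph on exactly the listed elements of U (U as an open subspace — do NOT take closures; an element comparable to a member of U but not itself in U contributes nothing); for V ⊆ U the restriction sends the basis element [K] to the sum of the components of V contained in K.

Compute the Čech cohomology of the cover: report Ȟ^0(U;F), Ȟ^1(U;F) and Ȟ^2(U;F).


nerve of the cover:
  V12={x19,x27,x30} V13={x2,x18,x27} V14={x18,x22,x29} V15={x22,x25,x26} V16={x3,x19,x25,x31} V23={x21,x27,x28} V24={x10,x11,x32} V25={x9,x15,x28,x32} V26={x11,x19,x24} V34={x5,x8,x18} V35={x7,x12,x28} V36={x1,x7,x8} V45={x20,x22,x32} V46={x8,x11,x13} V56={x7,x25,x33}
  V123={x27} V126={x19} V134={x18} V145={x22} V156={x25} V235={x28} V245={x32} V246={x11} V346={x8} V356={x7}
components per intersection:
  V1: {x2,x3,x17,x18,x19,x22,x25,x26,x27,x29,x30,x31}
  V2: {x4,x9,x10,x11,x15,x19,x21,x24,x27,x28,x30,x32}
  V3: {x1,x2,x5,x6,x7,x8,x12,x18,x21,x27,x28}
  V4: {x5,x8,x10,x11,x13,x16,x18,x20,x22,x29,x32}
  V5: {x7,x9,x12,x14,x15,x20,x22,x25,x26,x28,x32,x33}
  V6: {x1,x3,x7,x8,x11,x13,x19,x23,x24,x25,x31,x33}
  V12: {x19,x27,x30}
  V13: {x2,x18,x27}
  V14: {x18,x22,x29}
  V15: {x22,x25,x26}
  V16: {x3,x19,x25,x31}
  V23: {x21,x27,x28}
  V24: {x10,x11,x32}
  V25: {x9,x15,x28,x32}
  V26: {x11,x19,x24}
  V34: {x5,x8,x18}
  V35: {x7,x12,x28}
  V36: {x1,x7,x8}
  V45: {x20,x22,x32}
  V46: {x8,x11,x13}
  V56: {x7,x25,x33}
  V123: {x27}
  V126: {x19}
  V134: {x18}
  V145: {x22}
  V156: {x25}
  V235: {x28}
  V245: {x32}
  V246: {x11}
  V346: {x8}
  V356: {x7}
C dims 6,15,10; δ0: rk 5, SNF 1^5; δ1: rk 10, SNF 1^9·2
Ȟ^0 = (6 − 5) − 0 = 1, so Ȟ^0 ≅ Z
Ȟ^1 = (15 − 10) − 5 = 0, so Ȟ^1 ≅ 0
Ȟ^2 = (10 − 0) − 10 = 0 plus torsion [2], so Ȟ^2 ≅ Z/2

Ȟ^0(U;F) ≅ Z, Ȟ^1(U;F) ≅ 0 and Ȟ^2(U;F) ≅ Z/2


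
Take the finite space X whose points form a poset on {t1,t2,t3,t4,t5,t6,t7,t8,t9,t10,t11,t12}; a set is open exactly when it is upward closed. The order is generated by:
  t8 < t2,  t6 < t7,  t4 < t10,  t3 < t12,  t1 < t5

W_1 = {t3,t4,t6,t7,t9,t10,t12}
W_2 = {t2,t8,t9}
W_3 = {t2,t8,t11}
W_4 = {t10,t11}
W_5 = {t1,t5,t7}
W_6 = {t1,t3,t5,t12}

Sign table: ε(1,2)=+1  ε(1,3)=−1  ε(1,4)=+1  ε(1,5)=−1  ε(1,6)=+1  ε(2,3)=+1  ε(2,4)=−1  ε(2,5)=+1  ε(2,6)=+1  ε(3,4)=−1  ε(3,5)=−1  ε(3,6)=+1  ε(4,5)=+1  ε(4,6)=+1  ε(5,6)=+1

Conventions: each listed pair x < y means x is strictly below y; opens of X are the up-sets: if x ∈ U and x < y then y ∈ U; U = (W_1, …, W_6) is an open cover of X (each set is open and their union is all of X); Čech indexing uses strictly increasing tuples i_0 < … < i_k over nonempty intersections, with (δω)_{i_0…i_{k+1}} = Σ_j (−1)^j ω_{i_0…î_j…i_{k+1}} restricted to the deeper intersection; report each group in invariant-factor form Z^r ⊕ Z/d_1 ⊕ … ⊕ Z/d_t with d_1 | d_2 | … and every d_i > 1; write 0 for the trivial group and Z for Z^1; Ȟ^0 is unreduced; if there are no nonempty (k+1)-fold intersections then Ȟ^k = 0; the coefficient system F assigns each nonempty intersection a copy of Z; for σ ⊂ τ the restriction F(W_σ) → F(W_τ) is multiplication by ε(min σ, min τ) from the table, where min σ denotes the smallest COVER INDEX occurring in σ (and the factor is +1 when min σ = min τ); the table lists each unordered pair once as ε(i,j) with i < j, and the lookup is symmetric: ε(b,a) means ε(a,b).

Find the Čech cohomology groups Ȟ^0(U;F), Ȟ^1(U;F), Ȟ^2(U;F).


nerve simplices:
  W12={t9} W14={t10} W15={t7} W16={t3,t12} W23={t2,t8} W34={t11} W56={t1,t5}
C dims 6,7; δ0: rk 6, SNF 1^5·2
degree 0: 6−6−0 = 0 → Ȟ^0 ≅ 0
degree 1: 7−0−6 = 1 plus torsion [2] → Ȟ^1 ≅ Z ⊕ Z/2
degree 2: 0−0−0 = 0 → Ȟ^2 ≅ 0

Ȟ^0(U;F) ≅ 0; Ȟ^1(U;F) ≅ Z ⊕ Z/2; Ȟ^2(U;F) ≅ 0


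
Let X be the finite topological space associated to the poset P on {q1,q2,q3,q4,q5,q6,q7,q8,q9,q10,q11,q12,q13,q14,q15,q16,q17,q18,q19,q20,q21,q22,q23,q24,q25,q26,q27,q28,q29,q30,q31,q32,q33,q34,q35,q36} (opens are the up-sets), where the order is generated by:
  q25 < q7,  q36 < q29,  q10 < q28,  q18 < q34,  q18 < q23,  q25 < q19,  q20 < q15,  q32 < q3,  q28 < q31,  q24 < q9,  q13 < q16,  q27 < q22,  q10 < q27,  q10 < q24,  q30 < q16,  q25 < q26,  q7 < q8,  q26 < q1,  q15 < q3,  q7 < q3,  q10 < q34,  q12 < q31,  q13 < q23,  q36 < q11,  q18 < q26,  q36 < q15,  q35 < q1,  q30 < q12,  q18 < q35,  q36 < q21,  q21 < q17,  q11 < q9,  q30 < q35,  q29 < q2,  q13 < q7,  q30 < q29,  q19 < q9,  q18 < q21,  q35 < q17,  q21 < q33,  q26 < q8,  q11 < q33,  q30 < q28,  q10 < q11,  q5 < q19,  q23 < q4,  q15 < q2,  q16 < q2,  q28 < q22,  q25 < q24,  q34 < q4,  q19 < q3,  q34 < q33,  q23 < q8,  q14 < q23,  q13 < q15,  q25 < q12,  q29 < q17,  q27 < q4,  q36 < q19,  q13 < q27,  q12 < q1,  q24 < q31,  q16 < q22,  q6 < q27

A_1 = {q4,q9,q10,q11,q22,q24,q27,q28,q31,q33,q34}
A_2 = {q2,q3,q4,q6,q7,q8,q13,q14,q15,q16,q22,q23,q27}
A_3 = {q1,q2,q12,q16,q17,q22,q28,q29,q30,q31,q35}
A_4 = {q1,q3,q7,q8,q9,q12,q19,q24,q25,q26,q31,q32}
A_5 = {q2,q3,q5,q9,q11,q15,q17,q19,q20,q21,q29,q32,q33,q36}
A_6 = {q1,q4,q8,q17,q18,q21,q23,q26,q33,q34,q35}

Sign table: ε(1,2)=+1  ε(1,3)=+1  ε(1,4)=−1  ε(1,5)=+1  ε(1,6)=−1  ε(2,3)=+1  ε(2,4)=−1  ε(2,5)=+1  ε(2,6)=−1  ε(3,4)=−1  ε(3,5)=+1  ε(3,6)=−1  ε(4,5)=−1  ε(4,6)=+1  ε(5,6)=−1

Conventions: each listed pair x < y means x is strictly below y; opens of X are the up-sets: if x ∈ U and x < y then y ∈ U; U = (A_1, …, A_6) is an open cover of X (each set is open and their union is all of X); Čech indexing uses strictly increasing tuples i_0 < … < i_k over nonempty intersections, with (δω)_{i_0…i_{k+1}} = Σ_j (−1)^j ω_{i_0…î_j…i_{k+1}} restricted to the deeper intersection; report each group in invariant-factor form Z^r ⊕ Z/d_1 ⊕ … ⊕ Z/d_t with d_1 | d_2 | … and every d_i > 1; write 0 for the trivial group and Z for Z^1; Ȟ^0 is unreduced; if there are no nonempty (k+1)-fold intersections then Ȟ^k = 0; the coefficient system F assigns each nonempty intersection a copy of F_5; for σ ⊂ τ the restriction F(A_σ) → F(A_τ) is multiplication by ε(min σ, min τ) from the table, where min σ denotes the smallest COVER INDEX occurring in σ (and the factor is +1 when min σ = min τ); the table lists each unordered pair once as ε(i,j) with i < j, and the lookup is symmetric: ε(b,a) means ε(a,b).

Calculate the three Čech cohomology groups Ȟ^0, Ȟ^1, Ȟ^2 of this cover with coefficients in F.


Ȟ^0 = Z/5; Ȟ^1 = 0; Ȟ^2 = 0

nonempty intersections:
  A12={q4,q22,q27} A13={q22,q28,q31} A14={q9,q24,q31} A15={q9,q11,q33} A16={q4,q33,q34} A23={q2,q16,q22} A24={q3,q7,q8} A25={q2,q3,q15} A26={q4,q8,q23} A34={q1,q12,q31} A35={q2,q17,q29} A36={q1,q17,q35} A45={q3,q9,q19,q32} A46={q1,q8,q26} A56={q17,q21,q33}
  A123={q22} A126={q4} A134={q31} A145={q9} A156={q33} A235={q2} A245={q3} A246={q8} A346={q1} A356={q17}
C dims 6,15,10; δ0: rk_F5 5; δ1: rk_F5 10
Ȟ^0: (6−5)−0=1 ⇒ Z/5
Ȟ^1: (15−10)−5=0 ⇒ 0
Ȟ^2: (10−0)−10=0 ⇒ 0


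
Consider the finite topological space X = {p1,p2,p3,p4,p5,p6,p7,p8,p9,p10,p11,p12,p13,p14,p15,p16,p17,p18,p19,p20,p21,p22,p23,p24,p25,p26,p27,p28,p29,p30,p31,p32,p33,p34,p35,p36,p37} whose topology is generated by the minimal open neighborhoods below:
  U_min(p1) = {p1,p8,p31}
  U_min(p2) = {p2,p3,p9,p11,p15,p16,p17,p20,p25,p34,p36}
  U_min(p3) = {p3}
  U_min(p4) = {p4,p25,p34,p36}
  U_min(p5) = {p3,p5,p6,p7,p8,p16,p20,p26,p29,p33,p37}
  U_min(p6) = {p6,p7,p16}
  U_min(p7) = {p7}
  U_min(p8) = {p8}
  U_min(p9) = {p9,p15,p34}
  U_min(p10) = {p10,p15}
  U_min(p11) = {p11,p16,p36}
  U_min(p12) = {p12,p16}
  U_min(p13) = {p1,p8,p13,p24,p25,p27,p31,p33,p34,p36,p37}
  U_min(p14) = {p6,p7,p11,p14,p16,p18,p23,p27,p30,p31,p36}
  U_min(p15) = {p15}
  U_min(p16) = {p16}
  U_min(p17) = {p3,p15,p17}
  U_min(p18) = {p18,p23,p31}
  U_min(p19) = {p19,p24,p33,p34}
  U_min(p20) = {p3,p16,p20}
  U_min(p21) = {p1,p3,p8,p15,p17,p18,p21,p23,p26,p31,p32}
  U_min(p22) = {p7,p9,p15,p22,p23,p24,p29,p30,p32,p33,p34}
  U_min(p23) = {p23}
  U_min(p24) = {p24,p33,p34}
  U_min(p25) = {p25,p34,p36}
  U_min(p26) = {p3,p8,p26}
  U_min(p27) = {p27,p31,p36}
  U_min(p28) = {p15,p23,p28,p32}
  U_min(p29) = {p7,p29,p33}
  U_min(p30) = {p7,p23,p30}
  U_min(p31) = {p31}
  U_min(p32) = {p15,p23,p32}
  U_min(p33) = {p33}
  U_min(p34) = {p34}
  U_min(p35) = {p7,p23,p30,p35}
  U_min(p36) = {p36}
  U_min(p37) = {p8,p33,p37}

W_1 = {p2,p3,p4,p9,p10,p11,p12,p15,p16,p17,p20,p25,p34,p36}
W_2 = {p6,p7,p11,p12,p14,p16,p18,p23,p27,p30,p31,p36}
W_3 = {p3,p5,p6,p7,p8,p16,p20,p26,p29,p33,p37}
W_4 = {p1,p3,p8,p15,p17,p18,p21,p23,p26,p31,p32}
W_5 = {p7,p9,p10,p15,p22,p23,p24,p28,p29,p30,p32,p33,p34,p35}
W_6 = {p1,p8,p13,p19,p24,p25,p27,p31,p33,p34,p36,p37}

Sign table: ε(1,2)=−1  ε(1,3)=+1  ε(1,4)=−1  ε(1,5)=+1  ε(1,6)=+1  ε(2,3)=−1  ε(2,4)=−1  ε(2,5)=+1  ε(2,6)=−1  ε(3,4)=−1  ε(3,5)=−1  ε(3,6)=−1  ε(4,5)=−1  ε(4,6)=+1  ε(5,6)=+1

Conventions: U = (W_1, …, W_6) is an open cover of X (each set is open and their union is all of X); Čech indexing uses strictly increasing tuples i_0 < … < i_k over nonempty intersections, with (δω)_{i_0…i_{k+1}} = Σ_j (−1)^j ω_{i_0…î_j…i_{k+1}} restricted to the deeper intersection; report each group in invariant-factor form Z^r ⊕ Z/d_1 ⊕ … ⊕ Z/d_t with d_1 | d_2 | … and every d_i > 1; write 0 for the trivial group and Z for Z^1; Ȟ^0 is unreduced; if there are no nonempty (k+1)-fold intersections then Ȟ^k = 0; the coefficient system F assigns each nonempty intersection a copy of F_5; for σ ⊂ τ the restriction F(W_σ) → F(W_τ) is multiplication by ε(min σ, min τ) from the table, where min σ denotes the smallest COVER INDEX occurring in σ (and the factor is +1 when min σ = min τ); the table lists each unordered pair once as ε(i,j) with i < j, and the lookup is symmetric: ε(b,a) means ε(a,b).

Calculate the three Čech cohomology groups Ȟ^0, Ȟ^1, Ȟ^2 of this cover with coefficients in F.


nonempty intersections:
  W12={p11,p12,p16,p36} W13={p3,p16,p20} W14={p3,p15,p17} W15={p9,p10,p15,p34} W16={p25,p34,p36} W23={p6,p7,p16} W24={p18,p23,p31} W25={p7,p23,p30} W26={p27,p31,p36} W34={p3,p8,p26} W35={p7,p29,p33} W36={p8,p33,p37} W45={p15,p23,p32} W46={p1,p8,p31} W56={p24,p33,p34}
  W123={p16} W126={p36} W134={p3} W145={p15} W156={p34} W235={p7} W245={p23} W246={p31} W346={p8} W356={p33}
C dims 6,15,10; δ0: rk_F5 6; δ1: rk_F5 9
Ȟ^0: (6−6)−0=0 ⇒ 0
Ȟ^1: (15−9)−6=0 ⇒ 0
Ȟ^2: (10−0)−9=1 ⇒ Z/5

Ȟ^0 ≅ 0,  Ȟ^1 ≅ 0,  Ȟ^2 ≅ Z/5


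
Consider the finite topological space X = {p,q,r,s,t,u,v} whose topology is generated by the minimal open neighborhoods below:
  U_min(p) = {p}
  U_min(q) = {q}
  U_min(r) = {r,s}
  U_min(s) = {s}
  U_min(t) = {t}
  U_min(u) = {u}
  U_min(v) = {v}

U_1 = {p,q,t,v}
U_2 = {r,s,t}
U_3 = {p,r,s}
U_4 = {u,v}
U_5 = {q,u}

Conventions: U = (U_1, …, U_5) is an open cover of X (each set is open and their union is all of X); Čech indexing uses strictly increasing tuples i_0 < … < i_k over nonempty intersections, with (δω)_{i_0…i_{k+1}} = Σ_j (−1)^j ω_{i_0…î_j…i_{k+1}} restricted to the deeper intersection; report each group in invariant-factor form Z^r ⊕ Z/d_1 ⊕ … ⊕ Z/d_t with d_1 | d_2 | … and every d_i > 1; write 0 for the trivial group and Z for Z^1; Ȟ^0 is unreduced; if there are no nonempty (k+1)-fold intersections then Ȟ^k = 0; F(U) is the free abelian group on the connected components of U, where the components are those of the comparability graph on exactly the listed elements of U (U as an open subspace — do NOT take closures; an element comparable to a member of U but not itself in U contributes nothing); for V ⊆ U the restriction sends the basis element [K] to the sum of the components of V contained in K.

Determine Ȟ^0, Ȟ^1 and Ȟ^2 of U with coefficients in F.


cover nerve:
  U12={t} U13={p} U14={v} U15={q} U23={r,s} U45={u}
components per intersection:
  U1: {p} {q} {t} {v}
  U2: {r,s} {t}
  U3: {p} {r,s}
  U4: {u} {v}
  U5: {q} {u}
  U12: {t}
  U13: {p}
  U14: {v}
  U15: {q}
  U23: {r,s}
  U45: {u}
C dims 12,6; δ0: rk 6, SNF 1^6
Ȟ^0: (12−6)−0=6 ⇒ Z^6
Ȟ^1: (6−0)−6=0 ⇒ 0
Ȟ^2: (0−0)−0=0 ⇒ 0

Ȟ^0 ≅ Z^6; Ȟ^1 ≅ 0; Ȟ^2 ≅ 0
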